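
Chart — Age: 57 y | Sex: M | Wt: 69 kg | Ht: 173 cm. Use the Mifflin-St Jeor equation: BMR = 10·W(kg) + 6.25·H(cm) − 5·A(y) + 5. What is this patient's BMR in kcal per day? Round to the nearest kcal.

Mifflin-St Jeor (male): BMR = 10(69) + 6.25(173) − 5(57) + 5 = 690 + 1081.25 − 285 + 5 = 1491.25 kcal/day.

1491 kcal per day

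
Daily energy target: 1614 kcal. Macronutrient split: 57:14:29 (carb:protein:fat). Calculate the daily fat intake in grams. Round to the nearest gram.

Fat energy = 29% × 1614 = 468.06 kcal.
At 9 kcal/g: 468.06 ÷ 9 = 52.0067 g.

52 g/day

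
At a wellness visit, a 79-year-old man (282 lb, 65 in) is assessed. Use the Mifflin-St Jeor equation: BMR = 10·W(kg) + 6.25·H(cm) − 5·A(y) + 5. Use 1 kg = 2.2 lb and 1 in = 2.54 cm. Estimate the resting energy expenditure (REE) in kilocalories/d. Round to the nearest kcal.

1924 kilocalories/d

Convert to metric: weight = 282 ÷ 2.2 = 128.1818 kg; height = 65 × 2.54 = 165.1 cm.
Mifflin-St Jeor (male): BMR = 10(128.1818) + 6.25(165.1) − 5(79) + 5 = 1281.8182 + 1031.875 − 395 + 5 = 1923.6932 kcal/day.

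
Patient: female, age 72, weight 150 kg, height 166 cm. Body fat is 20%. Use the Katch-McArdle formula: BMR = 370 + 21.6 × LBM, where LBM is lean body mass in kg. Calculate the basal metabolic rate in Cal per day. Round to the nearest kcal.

2962 Cal per day

LBM = 150 × (1 − 0.2) = 120 kg. Katch-McArdle: BMR = 370 + 21.6 × 120 = 2962 kcal/day.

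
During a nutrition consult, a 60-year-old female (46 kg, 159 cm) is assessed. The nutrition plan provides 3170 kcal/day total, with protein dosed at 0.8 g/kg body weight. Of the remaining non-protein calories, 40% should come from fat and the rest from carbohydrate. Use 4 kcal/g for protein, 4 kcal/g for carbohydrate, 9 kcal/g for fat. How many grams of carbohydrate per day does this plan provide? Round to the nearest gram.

453 g/day

Protein = 0.8 × 46 = 36.8 g → 36.8 × 4 = 147.2 kcal.
Non-protein calories = 3170 − 147.2 = 3022.8 kcal.
Fat: 40% × 3022.8 = 1209.12 kcal; carbohydrate: 1813.68 kcal.
Carbohydrate: 1813.68 kcal ÷ 4 kcal/g = 453.42 g.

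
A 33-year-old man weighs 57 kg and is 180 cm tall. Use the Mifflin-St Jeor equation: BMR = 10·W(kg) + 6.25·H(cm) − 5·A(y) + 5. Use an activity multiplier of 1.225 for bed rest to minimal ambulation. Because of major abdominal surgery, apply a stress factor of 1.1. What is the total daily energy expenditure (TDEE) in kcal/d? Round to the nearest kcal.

Mifflin-St Jeor (male): BMR = 10(57) + 6.25(180) − 5(33) + 5 = 570 + 1125 − 165 + 5 = 1535 kcal/day.
TEE = BMR × activity factor = 1535 × 1.225 = 1880.375 kcal/day.
Apply stress factor: 1880.375 × 1.1 = 2068.4125 kcal/day.

2068 kcal/d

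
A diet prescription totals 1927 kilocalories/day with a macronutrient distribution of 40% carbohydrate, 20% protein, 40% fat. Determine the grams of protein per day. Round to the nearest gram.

Protein energy = 20% × 1927 = 385.4 kcal.
At 4 kcal/g: 385.4 ÷ 4 = 96.35 g.

96 g/day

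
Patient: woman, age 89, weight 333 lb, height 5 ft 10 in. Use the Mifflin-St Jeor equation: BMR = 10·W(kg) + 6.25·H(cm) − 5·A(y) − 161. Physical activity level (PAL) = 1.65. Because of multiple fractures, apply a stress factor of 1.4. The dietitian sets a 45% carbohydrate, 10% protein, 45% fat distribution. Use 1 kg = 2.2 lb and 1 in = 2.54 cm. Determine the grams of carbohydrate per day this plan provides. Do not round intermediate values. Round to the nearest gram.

Convert to metric: weight = 333 ÷ 2.2 = 151.3636 kg; height = (5×12 + 10) × 2.54 = 70 × 2.54 = 177.8 cm.
Mifflin-St Jeor (female): BMR = 10(151.3636) + 6.25(177.8) − 5(89) − 161 = 1513.6364 + 1111.25 − 445 − 161 = 2018.8864 kcal/day.
TEE = 2018.8864 × 1.65 = 3331.1625 kcal/day.
With stress factor 1.4: 3331.1625 × 1.4 = 4663.6275 kcal/day.
Carbohydrate energy = 45% × 4663.6275 = 2098.6324 kcal.
Carbohydrate = 2098.6324 ÷ 4 kcal/g = 524.6581 g.

525 g/day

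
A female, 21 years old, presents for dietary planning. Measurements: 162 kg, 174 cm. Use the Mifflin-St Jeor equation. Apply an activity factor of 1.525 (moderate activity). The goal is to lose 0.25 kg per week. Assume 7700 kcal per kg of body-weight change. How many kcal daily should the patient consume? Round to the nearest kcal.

3448 kcal daily

Mifflin-St Jeor (female): BMR = 10(162) + 6.25(174) − 5(21) − 161 = 1620 + 1087.5 − 105 − 161 = 2441.5 kcal/day.
TEE = 2441.5 × 1.525 = 3723.2875 kcal/day.
Required daily deficit = 0.25 × 7700 ÷ 7 = 275 kcal/day.
Target intake = 3723.2875 − 275 = 3448.2875 kcal/day.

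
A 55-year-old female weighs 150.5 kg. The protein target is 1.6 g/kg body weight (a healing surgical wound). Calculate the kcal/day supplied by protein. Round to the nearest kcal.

963 kcal/day

Protein = 1.6 g/kg × 150.5 kg = 240.8 g/day.
Protein energy = 240.8 g × 4 kcal/g = 963.2 kcal/day.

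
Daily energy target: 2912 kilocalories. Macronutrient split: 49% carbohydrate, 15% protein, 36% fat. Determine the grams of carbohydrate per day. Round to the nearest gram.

357 g/day

Carbohydrate energy = 49% × 2912 = 1426.88 kcal.
At 4 kcal/g: 1426.88 ÷ 4 = 356.72 g.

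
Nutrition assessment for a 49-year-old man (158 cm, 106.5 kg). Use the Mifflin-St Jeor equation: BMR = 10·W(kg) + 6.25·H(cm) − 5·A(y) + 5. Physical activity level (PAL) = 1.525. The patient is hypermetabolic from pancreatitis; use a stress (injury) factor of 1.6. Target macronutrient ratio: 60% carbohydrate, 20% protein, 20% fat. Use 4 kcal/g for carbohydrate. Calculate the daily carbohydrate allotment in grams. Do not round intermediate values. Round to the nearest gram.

Mifflin-St Jeor (male): BMR = 10(106.5) + 6.25(158) − 5(49) + 5 = 1065 + 987.5 − 245 + 5 = 1812.5 kcal/day.
TEE = 1812.5 × 1.525 = 2764.0625 kcal/day.
With stress factor 1.6: 2764.0625 × 1.6 = 4422.5 kcal/day.
Carbohydrate energy = 60% × 4422.5 = 2653.5 kcal.
Carbohydrate = 2653.5 ÷ 4 kcal/g = 663.375 g.

663 g/day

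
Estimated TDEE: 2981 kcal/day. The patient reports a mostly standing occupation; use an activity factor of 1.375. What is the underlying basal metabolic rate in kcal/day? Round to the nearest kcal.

BMR = TEE ÷ activity factor = 2981 ÷ 1.375 = 2168 kcal/day.

2168 kcal/day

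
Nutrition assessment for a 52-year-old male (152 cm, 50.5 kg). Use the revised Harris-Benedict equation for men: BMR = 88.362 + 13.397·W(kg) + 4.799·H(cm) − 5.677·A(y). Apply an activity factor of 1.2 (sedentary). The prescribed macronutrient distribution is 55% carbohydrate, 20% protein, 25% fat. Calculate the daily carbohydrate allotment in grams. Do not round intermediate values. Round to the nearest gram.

198 g/day

Harris-Benedict: BMR = 88.362 + 13.397(50.5) + 4.799(152) − 5.677(52) = 1199.1545 kcal/day.
TEE = 1199.1545 × 1.2 = 1438.9854 kcal/day.
Carbohydrate energy = 55% × 1438.9854 = 791.442 kcal.
Carbohydrate = 791.442 ÷ 4 kcal/g = 197.8605 g.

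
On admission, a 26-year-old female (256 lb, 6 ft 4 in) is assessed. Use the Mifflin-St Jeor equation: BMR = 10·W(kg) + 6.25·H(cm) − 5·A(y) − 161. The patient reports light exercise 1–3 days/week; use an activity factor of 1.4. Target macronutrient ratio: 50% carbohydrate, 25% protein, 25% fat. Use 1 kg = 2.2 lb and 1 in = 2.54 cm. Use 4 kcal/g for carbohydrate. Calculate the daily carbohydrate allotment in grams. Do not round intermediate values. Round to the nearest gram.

364 g/day

Convert to metric: weight = 256 ÷ 2.2 = 116.3636 kg; height = (6×12 + 4) × 2.54 = 76 × 2.54 = 193.04 cm.
Mifflin-St Jeor (female): BMR = 10(116.3636) + 6.25(193.04) − 5(26) − 161 = 1163.6364 + 1206.5 − 130 − 161 = 2079.1364 kcal/day.
TEE = 2079.1364 × 1.4 = 2910.7909 kcal/day.
Carbohydrate energy = 50% × 2910.7909 = 1455.3955 kcal.
Carbohydrate = 1455.3955 ÷ 4 kcal/g = 363.8489 g.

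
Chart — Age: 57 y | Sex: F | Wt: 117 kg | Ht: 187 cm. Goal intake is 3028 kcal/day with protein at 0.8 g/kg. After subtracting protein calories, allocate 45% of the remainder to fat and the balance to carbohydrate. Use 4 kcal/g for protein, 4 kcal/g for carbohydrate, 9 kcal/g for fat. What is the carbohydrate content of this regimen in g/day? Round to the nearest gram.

365 g/day

Protein = 0.8 × 117 = 93.6 g → 93.6 × 4 = 374.4 kcal.
Non-protein calories = 3028 − 374.4 = 2653.6 kcal.
Fat: 45% × 2653.6 = 1194.12 kcal; carbohydrate: 1459.48 kcal.
Carbohydrate: 1459.48 kcal ÷ 4 kcal/g = 364.87 g.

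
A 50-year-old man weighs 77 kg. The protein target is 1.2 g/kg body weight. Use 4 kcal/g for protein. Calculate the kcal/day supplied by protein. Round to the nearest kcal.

Protein = 1.2 g/kg × 77 kg = 92.4 g/day.
Protein energy = 92.4 g × 4 kcal/g = 369.6 kcal/day.

370 kcal/day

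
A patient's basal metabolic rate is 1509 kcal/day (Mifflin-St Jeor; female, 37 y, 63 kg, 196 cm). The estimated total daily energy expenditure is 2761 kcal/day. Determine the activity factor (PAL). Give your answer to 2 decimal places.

1.83

Activity factor = TEE ÷ BMR = 2761 ÷ 1509 = 1.83.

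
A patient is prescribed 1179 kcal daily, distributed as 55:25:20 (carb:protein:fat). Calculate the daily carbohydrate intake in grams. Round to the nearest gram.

162 g/day

Carbohydrate energy = 55% × 1179 = 648.45 kcal.
At 4 kcal/g: 648.45 ÷ 4 = 162.1125 g.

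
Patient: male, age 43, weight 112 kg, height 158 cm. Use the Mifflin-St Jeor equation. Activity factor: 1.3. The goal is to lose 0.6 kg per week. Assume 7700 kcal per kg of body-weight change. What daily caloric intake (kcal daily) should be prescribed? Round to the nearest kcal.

1807 kcal daily

Mifflin-St Jeor (male): BMR = 10(112) + 6.25(158) − 5(43) + 5 = 1120 + 987.5 − 215 + 5 = 1897.5 kcal/day.
TEE = 1897.5 × 1.3 = 2466.75 kcal/day.
Required daily deficit = 0.6 × 7700 ÷ 7 = 660 kcal/day.
Target intake = 2466.75 − 660 = 1806.75 kcal/day.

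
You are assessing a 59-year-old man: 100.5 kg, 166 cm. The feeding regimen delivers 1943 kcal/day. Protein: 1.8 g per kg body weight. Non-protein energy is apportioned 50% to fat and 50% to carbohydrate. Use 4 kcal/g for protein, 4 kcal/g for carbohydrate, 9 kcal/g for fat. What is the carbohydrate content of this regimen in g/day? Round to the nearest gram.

152 g/day

Protein = 1.8 × 100.5 = 180.9 g → 180.9 × 4 = 723.6 kcal.
Non-protein calories = 1943 − 723.6 = 1219.4 kcal.
Fat: 50% × 1219.4 = 609.7 kcal; carbohydrate: 609.7 kcal.
Carbohydrate: 609.7 kcal ÷ 4 kcal/g = 152.425 g.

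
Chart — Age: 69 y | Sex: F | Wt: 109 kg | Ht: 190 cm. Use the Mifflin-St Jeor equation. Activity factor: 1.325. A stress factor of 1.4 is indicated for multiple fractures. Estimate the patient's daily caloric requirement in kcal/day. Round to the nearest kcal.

Mifflin-St Jeor (female): BMR = 10(109) + 6.25(190) − 5(69) − 161 = 1090 + 1187.5 − 345 − 161 = 1771.5 kcal/day.
TEE = BMR × activity factor = 1771.5 × 1.325 = 2347.2375 kcal/day.
Apply stress factor: 2347.2375 × 1.4 = 3286.1325 kcal/day.

3286 kcal/day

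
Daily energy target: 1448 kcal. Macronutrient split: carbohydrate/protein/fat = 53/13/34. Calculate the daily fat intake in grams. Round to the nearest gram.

Fat energy = 34% × 1448 = 492.32 kcal.
At 9 kcal/g: 492.32 ÷ 9 = 54.7022 g.

55 g/day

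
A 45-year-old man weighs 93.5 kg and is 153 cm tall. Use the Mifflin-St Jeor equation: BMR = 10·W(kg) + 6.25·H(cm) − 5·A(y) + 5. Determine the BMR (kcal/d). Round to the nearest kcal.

Mifflin-St Jeor (male): BMR = 10(93.5) + 6.25(153) − 5(45) + 5 = 935 + 956.25 − 225 + 5 = 1671.25 kcal/day.

1671 kcal/d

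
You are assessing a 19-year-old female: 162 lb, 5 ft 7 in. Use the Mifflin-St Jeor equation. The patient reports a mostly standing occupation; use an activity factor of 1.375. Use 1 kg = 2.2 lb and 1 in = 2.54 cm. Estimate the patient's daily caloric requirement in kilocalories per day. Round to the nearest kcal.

Convert to metric: weight = 162 ÷ 2.2 = 73.6364 kg; height = (5×12 + 7) × 2.54 = 67 × 2.54 = 170.18 cm.
Mifflin-St Jeor (female): BMR = 10(73.6364) + 6.25(170.18) − 5(19) − 161 = 736.3636 + 1063.625 − 95 − 161 = 1543.9886 kcal/day.
TEE = BMR × activity factor = 1543.9886 × 1.375 = 2122.9844 kcal/day.

2123 kilocalories per day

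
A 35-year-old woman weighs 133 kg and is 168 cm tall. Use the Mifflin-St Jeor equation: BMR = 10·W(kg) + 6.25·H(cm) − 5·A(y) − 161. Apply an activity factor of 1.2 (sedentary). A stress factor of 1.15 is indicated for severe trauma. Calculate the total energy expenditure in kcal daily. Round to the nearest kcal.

2821 kcal daily

Mifflin-St Jeor (female): BMR = 10(133) + 6.25(168) − 5(35) − 161 = 1330 + 1050 − 175 − 161 = 2044 kcal/day.
TEE = BMR × activity factor = 2044 × 1.2 = 2452.8 kcal/day.
Apply stress factor: 2452.8 × 1.15 = 2820.72 kcal/day.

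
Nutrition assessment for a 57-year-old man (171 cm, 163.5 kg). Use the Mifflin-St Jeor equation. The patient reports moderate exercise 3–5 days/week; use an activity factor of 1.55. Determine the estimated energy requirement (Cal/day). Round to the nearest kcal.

Mifflin-St Jeor (male): BMR = 10(163.5) + 6.25(171) − 5(57) + 5 = 1635 + 1068.75 − 285 + 5 = 2423.75 kcal/day.
TEE = BMR × activity factor = 2423.75 × 1.55 = 3756.8125 kcal/day.

3757 Cal/day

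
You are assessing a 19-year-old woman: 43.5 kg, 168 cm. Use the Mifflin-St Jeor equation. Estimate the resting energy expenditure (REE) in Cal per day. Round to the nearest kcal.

1229 Cal per day

Mifflin-St Jeor (female): BMR = 10(43.5) + 6.25(168) − 5(19) − 161 = 435 + 1050 − 95 − 161 = 1229 kcal/day.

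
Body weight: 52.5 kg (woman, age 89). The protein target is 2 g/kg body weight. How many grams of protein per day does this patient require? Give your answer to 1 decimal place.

105.0 g/day

Protein = 2 g/kg × 52.5 kg = 105 g/day.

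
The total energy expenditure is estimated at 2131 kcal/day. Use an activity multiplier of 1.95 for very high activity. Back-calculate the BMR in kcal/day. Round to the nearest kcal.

BMR = TEE ÷ activity factor = 2131 ÷ 1.95 = 1092.8205 kcal/day.

1093 kcal/day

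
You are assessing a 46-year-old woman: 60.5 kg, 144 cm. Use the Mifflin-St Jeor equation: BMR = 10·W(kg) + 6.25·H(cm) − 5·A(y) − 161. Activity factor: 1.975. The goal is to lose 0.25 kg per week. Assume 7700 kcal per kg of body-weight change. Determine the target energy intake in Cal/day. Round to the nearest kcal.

1925 Cal/day

Mifflin-St Jeor (female): BMR = 10(60.5) + 6.25(144) − 5(46) − 161 = 605 + 900 − 230 − 161 = 1114 kcal/day.
TEE = 1114 × 1.975 = 2200.15 kcal/day.
Required daily deficit = 0.25 × 7700 ÷ 7 = 275 kcal/day.
Target intake = 2200.15 − 275 = 1925.15 kcal/day.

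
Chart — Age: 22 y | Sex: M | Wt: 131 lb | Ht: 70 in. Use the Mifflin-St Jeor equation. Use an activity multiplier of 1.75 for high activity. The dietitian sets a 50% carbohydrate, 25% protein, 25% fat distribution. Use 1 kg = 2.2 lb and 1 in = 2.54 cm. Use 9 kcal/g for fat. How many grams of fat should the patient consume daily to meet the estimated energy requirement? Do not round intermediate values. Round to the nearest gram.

78 g/day

Convert to metric: weight = 131 ÷ 2.2 = 59.5455 kg; height = 70 × 2.54 = 177.8 cm.
Mifflin-St Jeor (male): BMR = 10(59.5455) + 6.25(177.8) − 5(22) + 5 = 595.4545 + 1111.25 − 110 + 5 = 1601.7045 kcal/day.
TEE = 1601.7045 × 1.75 = 2802.983 kcal/day.
Fat energy = 25% × 2802.983 = 700.7457 kcal.
Fat = 700.7457 ÷ 9 kcal/g = 77.8606 g.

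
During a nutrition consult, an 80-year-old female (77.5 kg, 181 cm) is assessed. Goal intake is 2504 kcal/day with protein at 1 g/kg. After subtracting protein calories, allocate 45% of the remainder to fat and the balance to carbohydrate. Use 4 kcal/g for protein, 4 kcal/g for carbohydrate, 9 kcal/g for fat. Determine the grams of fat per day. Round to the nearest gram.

Protein = 1 × 77.5 = 77.5 g → 77.5 × 4 = 310 kcal.
Non-protein calories = 2504 − 310 = 2194 kcal.
Fat: 45% × 2194 = 987.3 kcal; carbohydrate: 1206.7 kcal.
Fat: 987.3 kcal ÷ 9 kcal/g = 109.7 g.

110 g/day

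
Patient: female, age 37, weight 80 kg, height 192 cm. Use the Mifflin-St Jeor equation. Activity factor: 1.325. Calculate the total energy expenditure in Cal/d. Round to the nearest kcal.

Mifflin-St Jeor (female): BMR = 10(80) + 6.25(192) − 5(37) − 161 = 800 + 1200 − 185 − 161 = 1654 kcal/day.
TEE = BMR × activity factor = 1654 × 1.325 = 2191.55 kcal/day.

2192 Cal/d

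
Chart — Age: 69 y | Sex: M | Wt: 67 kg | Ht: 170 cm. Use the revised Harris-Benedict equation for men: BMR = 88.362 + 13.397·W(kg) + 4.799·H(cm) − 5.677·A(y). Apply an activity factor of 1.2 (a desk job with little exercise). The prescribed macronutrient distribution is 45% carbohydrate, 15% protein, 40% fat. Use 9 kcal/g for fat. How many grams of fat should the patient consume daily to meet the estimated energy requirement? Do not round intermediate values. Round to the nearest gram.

Harris-Benedict: BMR = 88.362 + 13.397(67) + 4.799(170) − 5.677(69) = 1410.078 kcal/day.
TEE = 1410.078 × 1.2 = 1692.0936 kcal/day.
Fat energy = 40% × 1692.0936 = 676.8374 kcal.
Fat = 676.8374 ÷ 9 kcal/g = 75.2042 g.

75 g/day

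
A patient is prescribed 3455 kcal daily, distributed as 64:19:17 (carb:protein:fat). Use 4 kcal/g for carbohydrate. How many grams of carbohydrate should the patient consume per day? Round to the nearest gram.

553 g/day

Carbohydrate energy = 64% × 3455 = 2211.2 kcal.
At 4 kcal/g: 2211.2 ÷ 4 = 552.8 g.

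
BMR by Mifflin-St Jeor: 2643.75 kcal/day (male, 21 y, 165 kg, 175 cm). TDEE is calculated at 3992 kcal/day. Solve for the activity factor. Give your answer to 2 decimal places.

1.51

Activity factor = TEE ÷ BMR = 3992 ÷ 2643.75 = 1.51.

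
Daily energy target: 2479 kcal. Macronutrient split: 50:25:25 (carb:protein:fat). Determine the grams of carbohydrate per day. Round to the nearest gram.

310 g/day

Carbohydrate energy = 50% × 2479 = 1239.5 kcal.
At 4 kcal/g: 1239.5 ÷ 4 = 309.875 g.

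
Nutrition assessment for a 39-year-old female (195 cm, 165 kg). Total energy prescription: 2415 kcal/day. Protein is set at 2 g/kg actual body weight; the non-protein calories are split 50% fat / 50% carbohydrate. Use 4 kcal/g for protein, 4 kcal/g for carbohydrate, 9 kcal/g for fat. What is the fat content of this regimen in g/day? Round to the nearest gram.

Protein = 2 × 165 = 330 g → 330 × 4 = 1320 kcal.
Non-protein calories = 2415 − 1320 = 1095 kcal.
Fat: 50% × 1095 = 547.5 kcal; carbohydrate: 547.5 kcal.
Fat: 547.5 kcal ÷ 9 kcal/g = 60.8333 g.

61 g/day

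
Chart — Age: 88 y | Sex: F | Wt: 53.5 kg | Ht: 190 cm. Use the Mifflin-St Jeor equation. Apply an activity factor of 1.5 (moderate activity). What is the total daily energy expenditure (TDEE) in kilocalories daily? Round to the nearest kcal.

Mifflin-St Jeor (female): BMR = 10(53.5) + 6.25(190) − 5(88) − 161 = 535 + 1187.5 − 440 − 161 = 1121.5 kcal/day.
TEE = BMR × activity factor = 1121.5 × 1.5 = 1682.25 kcal/day.

1682 kilocalories daily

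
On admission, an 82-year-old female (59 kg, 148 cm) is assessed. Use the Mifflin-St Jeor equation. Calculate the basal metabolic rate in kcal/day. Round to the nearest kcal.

Mifflin-St Jeor (female): BMR = 10(59) + 6.25(148) − 5(82) − 161 = 590 + 925 − 410 − 161 = 944 kcal/day.

944 kcal/day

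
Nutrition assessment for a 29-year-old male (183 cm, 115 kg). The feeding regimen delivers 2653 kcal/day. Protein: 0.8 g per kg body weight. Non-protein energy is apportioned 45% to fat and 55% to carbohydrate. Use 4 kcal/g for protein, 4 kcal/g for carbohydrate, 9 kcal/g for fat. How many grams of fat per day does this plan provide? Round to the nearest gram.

Protein = 0.8 × 115 = 92 g → 92 × 4 = 368 kcal.
Non-protein calories = 2653 − 368 = 2285 kcal.
Fat: 45% × 2285 = 1028.25 kcal; carbohydrate: 1256.75 kcal.
Fat: 1028.25 kcal ÷ 9 kcal/g = 114.25 g.

114 g/day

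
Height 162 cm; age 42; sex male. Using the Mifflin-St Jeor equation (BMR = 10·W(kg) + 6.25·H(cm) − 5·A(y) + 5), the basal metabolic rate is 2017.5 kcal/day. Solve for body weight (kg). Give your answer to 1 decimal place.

121.0 kg

2017.5 = 10·W + 6.25(162) − 5(42) + 5
10·W = 2017.5 − 807.5 = 1210, so W = 121 kg.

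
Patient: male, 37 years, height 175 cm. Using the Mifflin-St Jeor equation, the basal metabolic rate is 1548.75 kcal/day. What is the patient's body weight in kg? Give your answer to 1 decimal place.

63.5 kg

1548.75 = 10·W + 6.25(175) − 5(37) + 5
10·W = 1548.75 − 913.75 = 635, so W = 63.5 kg.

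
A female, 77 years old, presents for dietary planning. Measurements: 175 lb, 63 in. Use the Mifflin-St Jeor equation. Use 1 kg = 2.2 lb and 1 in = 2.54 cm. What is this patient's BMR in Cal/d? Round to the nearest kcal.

Convert to metric: weight = 175 ÷ 2.2 = 79.5455 kg; height = 63 × 2.54 = 160.02 cm.
Mifflin-St Jeor (female): BMR = 10(79.5455) + 6.25(160.02) − 5(77) − 161 = 795.4545 + 1000.125 − 385 − 161 = 1249.5795 kcal/day.

1250 Cal/d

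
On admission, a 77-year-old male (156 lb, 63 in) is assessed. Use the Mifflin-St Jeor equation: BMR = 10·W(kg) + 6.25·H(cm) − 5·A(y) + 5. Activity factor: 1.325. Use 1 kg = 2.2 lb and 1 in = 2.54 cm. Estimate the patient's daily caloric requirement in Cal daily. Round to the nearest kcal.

Convert to metric: weight = 156 ÷ 2.2 = 70.9091 kg; height = 63 × 2.54 = 160.02 cm.
Mifflin-St Jeor (male): BMR = 10(70.9091) + 6.25(160.02) − 5(77) + 5 = 709.0909 + 1000.125 − 385 + 5 = 1329.2159 kcal/day.
TEE = BMR × activity factor = 1329.2159 × 1.325 = 1761.2111 kcal/day.

1761 Cal daily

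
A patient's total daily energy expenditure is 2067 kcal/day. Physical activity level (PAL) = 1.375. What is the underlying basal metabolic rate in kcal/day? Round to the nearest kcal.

1503 kcal/day

BMR = TEE ÷ activity factor = 2067 ÷ 1.375 = 1503.2727 kcal/day.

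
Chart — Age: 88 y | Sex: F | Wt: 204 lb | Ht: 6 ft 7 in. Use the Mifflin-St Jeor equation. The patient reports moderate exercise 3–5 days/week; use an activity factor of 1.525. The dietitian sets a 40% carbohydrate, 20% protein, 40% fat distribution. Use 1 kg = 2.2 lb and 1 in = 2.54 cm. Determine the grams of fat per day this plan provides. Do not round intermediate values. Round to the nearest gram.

Convert to metric: weight = 204 ÷ 2.2 = 92.7273 kg; height = (6×12 + 7) × 2.54 = 79 × 2.54 = 200.66 cm.
Mifflin-St Jeor (female): BMR = 10(92.7273) + 6.25(200.66) − 5(88) − 161 = 927.2727 + 1254.125 − 440 − 161 = 1580.3977 kcal/day.
TEE = 1580.3977 × 1.525 = 2410.1065 kcal/day.
Fat energy = 40% × 2410.1065 = 964.0426 kcal.
Fat = 964.0426 ÷ 9 kcal/g = 107.1158 g.

107 g/day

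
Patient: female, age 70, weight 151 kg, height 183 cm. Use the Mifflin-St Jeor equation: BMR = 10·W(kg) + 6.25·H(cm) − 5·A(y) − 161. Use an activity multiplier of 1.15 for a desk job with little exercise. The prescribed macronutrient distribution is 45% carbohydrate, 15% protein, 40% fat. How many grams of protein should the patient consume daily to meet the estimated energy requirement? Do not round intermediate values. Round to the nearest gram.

Mifflin-St Jeor (female): BMR = 10(151) + 6.25(183) − 5(70) − 161 = 1510 + 1143.75 − 350 − 161 = 2142.75 kcal/day.
TEE = 2142.75 × 1.15 = 2464.1625 kcal/day.
Protein energy = 15% × 2464.1625 = 369.6244 kcal.
Protein = 369.6244 ÷ 4 kcal/g = 92.4061 g.

92 g/day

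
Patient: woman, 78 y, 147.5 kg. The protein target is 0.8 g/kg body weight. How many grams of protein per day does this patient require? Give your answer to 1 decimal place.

Protein = 0.8 g/kg × 147.5 kg = 118 g/day.

118.0 g/day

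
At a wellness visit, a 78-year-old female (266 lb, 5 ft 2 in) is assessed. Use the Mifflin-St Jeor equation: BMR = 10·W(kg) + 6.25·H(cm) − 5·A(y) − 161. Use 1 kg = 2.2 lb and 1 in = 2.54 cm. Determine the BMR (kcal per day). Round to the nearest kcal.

1642 kcal per day

Convert to metric: weight = 266 ÷ 2.2 = 120.9091 kg; height = (5×12 + 2) × 2.54 = 62 × 2.54 = 157.48 cm.
Mifflin-St Jeor (female): BMR = 10(120.9091) + 6.25(157.48) − 5(78) − 161 = 1209.0909 + 984.25 − 390 − 161 = 1642.3409 kcal/day.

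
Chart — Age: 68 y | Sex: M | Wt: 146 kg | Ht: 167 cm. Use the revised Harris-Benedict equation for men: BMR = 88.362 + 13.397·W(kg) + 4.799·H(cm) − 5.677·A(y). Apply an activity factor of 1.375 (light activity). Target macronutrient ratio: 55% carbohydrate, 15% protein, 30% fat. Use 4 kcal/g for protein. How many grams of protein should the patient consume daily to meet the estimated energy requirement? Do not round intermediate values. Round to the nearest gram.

Harris-Benedict: BMR = 88.362 + 13.397(146) + 4.799(167) − 5.677(68) = 2459.721 kcal/day.
TEE = 2459.721 × 1.375 = 3382.1164 kcal/day.
Protein energy = 15% × 3382.1164 = 507.3175 kcal.
Protein = 507.3175 ÷ 4 kcal/g = 126.8294 g.

127 g/day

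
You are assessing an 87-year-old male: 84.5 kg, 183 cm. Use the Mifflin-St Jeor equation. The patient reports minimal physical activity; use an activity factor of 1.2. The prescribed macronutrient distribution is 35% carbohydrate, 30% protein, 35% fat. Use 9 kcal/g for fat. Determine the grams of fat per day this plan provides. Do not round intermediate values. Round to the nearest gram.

73 g/day

Mifflin-St Jeor (male): BMR = 10(84.5) + 6.25(183) − 5(87) + 5 = 845 + 1143.75 − 435 + 5 = 1558.75 kcal/day.
TEE = 1558.75 × 1.2 = 1870.5 kcal/day.
Fat energy = 35% × 1870.5 = 654.675 kcal.
Fat = 654.675 ÷ 9 kcal/g = 72.7417 g.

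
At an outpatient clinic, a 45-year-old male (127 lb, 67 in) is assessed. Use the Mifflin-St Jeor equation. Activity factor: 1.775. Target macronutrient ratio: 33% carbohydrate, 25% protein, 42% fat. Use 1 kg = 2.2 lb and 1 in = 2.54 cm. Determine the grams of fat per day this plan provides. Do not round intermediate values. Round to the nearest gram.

118 g/day

Convert to metric: weight = 127 ÷ 2.2 = 57.7273 kg; height = 67 × 2.54 = 170.18 cm.
Mifflin-St Jeor (male): BMR = 10(57.7273) + 6.25(170.18) − 5(45) + 5 = 577.2727 + 1063.625 − 225 + 5 = 1420.8977 kcal/day.
TEE = 1420.8977 × 1.775 = 2522.0935 kcal/day.
Fat energy = 42% × 2522.0935 = 1059.2793 kcal.
Fat = 1059.2793 ÷ 9 kcal/g = 117.6977 g.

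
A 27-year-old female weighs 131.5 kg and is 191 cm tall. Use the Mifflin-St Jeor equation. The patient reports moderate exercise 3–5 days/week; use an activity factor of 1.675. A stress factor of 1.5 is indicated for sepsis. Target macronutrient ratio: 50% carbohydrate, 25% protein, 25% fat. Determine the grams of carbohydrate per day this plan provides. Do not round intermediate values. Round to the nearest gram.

695 g/day

Mifflin-St Jeor (female): BMR = 10(131.5) + 6.25(191) − 5(27) − 161 = 1315 + 1193.75 − 135 − 161 = 2212.75 kcal/day.
TEE = 2212.75 × 1.675 = 3706.3563 kcal/day.
With stress factor 1.5: 3706.3563 × 1.5 = 5559.5344 kcal/day.
Carbohydrate energy = 50% × 5559.5344 = 2779.7672 kcal.
Carbohydrate = 2779.7672 ÷ 4 kcal/g = 694.9418 g.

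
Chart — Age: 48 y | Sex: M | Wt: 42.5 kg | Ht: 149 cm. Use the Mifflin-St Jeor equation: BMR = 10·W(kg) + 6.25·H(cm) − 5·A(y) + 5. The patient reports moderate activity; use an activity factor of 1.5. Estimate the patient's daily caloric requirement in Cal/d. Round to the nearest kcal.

1682 Cal/d

Mifflin-St Jeor (male): BMR = 10(42.5) + 6.25(149) − 5(48) + 5 = 425 + 931.25 − 240 + 5 = 1121.25 kcal/day.
TEE = BMR × activity factor = 1121.25 × 1.5 = 1681.875 kcal/day.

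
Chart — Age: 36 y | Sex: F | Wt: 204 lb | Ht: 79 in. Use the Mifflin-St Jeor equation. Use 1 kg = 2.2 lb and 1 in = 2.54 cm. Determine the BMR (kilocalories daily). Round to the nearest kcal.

Convert to metric: weight = 204 ÷ 2.2 = 92.7273 kg; height = 79 × 2.54 = 200.66 cm.
Mifflin-St Jeor (female): BMR = 10(92.7273) + 6.25(200.66) − 5(36) − 161 = 927.2727 + 1254.125 − 180 − 161 = 1840.3977 kcal/day.

1840 kilocalories daily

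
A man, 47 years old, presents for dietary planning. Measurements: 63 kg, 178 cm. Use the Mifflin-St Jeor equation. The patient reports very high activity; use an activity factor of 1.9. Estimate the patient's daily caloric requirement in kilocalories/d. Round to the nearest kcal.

2874 kilocalories/d

Mifflin-St Jeor (male): BMR = 10(63) + 6.25(178) − 5(47) + 5 = 630 + 1112.5 − 235 + 5 = 1512.5 kcal/day.
TEE = BMR × activity factor = 1512.5 × 1.9 = 2873.75 kcal/day.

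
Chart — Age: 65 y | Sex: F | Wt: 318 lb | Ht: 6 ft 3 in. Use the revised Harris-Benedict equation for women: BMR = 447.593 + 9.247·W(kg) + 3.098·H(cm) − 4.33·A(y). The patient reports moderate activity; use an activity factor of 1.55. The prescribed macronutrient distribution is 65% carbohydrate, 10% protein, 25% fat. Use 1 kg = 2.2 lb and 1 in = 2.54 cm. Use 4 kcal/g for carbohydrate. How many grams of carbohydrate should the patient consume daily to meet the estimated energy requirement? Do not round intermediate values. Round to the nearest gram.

527 g/day

Convert to metric: weight = 318 ÷ 2.2 = 144.5455 kg; height = (6×12 + 3) × 2.54 = 75 × 2.54 = 190.5 cm.
Harris-Benedict: BMR = 447.593 + 9.247(144.5455) + 3.098(190.5) − 4.33(65) = 2092.9238 kcal/day.
TEE = 2092.9238 × 1.55 = 3244.0319 kcal/day.
Carbohydrate energy = 65% × 3244.0319 = 2108.6207 kcal.
Carbohydrate = 2108.6207 ÷ 4 kcal/g = 527.1552 g.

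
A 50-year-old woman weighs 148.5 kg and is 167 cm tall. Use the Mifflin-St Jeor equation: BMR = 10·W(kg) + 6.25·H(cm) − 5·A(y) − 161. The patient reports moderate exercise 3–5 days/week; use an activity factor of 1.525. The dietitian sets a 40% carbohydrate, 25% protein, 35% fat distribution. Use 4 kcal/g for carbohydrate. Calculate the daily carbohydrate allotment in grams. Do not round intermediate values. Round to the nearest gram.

Mifflin-St Jeor (female): BMR = 10(148.5) + 6.25(167) − 5(50) − 161 = 1485 + 1043.75 − 250 − 161 = 2117.75 kcal/day.
TEE = 2117.75 × 1.525 = 3229.5688 kcal/day.
Carbohydrate energy = 40% × 3229.5688 = 1291.8275 kcal.
Carbohydrate = 1291.8275 ÷ 4 kcal/g = 322.9569 g.

323 g/day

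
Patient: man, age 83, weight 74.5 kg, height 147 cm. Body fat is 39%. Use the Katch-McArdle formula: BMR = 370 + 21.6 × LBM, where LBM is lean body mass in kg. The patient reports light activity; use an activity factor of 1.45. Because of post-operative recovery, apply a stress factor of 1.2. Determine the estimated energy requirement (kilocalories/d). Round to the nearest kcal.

2352 kilocalories/d

LBM = 74.5 × (1 − 0.39) = 45.445 kg. Katch-McArdle: BMR = 370 + 21.6 × 45.445 = 1351.612 kcal/day.
TEE = BMR × activity factor = 1351.612 × 1.45 = 1959.8374 kcal/day.
Apply stress factor: 1959.8374 × 1.2 = 2351.8049 kcal/day.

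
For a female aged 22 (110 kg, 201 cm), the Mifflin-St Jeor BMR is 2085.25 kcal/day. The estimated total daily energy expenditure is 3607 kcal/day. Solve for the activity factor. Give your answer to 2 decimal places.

1.73

Activity factor = TEE ÷ BMR = 3607 ÷ 2085.25 = 1.73.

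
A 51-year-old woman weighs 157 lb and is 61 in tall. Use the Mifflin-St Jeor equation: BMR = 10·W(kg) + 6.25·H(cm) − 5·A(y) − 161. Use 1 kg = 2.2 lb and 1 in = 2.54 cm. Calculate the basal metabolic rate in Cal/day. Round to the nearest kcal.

Convert to metric: weight = 157 ÷ 2.2 = 71.3636 kg; height = 61 × 2.54 = 154.94 cm.
Mifflin-St Jeor (female): BMR = 10(71.3636) + 6.25(154.94) − 5(51) − 161 = 713.6364 + 968.375 − 255 − 161 = 1266.0114 kcal/day.

1266 Cal/day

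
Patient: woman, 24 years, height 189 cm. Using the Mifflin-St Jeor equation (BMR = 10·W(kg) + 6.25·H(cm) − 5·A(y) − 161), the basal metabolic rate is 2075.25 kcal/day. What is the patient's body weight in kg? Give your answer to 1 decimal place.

2075.25 = 10·W + 6.25(189) − 5(24) − 161
10·W = 2075.25 − 900.25 = 1175, so W = 117.5 kg.

117.5 kg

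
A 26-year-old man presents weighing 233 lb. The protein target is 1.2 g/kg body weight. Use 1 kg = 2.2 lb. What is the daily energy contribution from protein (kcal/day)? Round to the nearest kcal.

Weight in kg = 233 ÷ 2.2 = 105.9091 kg.
Protein = 1.2 g/kg × 105.9091 kg = 127.0909 g/day.
Protein energy = 127.0909 g × 4 kcal/g = 508.3636 kcal/day.

508 kcal/day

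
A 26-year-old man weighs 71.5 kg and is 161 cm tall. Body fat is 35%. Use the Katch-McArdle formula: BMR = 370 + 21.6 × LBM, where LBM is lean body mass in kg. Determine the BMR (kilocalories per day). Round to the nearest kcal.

LBM = 71.5 × (1 − 0.35) = 46.475 kg. Katch-McArdle: BMR = 370 + 21.6 × 46.475 = 1373.86 kcal/day.

1374 kilocalories per day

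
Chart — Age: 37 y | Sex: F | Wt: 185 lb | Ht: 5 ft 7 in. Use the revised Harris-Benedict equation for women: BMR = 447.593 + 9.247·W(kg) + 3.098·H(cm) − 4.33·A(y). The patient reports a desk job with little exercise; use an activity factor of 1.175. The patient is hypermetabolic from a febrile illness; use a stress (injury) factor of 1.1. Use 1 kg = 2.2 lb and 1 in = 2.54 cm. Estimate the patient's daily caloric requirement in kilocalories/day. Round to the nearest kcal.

2058 kilocalories/day

Convert to metric: weight = 185 ÷ 2.2 = 84.0909 kg; height = (5×12 + 7) × 2.54 = 67 × 2.54 = 170.18 cm.
Harris-Benedict: BMR = 447.593 + 9.247(84.0909) + 3.098(170.18) − 4.33(37) = 1592.1893 kcal/day.
TEE = BMR × activity factor = 1592.1893 × 1.175 = 1870.8224 kcal/day.
Apply stress factor: 1870.8224 × 1.1 = 2057.9046 kcal/day.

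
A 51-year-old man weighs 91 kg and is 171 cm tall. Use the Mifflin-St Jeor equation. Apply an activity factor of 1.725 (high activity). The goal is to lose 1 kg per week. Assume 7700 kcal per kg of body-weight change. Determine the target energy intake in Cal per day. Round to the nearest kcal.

Mifflin-St Jeor (male): BMR = 10(91) + 6.25(171) − 5(51) + 5 = 910 + 1068.75 − 255 + 5 = 1728.75 kcal/day.
TEE = 1728.75 × 1.725 = 2982.0938 kcal/day.
Required daily deficit = 1 × 7700 ÷ 7 = 1100 kcal/day.
Target intake = 2982.0938 − 1100 = 1882.0938 kcal/day.

1882 Cal per day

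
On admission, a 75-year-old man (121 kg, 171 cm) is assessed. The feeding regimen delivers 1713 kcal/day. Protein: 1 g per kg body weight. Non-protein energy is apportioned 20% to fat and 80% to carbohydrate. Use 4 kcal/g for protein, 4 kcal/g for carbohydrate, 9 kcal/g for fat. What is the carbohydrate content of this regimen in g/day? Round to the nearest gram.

Protein = 1 × 121 = 121 g → 121 × 4 = 484 kcal.
Non-protein calories = 1713 − 484 = 1229 kcal.
Fat: 20% × 1229 = 245.8 kcal; carbohydrate: 983.2 kcal.
Carbohydrate: 983.2 kcal ÷ 4 kcal/g = 245.8 g.

246 g/day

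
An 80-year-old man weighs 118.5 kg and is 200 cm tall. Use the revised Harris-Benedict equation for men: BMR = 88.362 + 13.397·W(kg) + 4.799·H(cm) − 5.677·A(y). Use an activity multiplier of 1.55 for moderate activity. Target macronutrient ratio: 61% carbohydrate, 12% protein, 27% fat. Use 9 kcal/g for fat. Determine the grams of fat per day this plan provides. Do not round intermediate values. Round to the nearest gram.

Harris-Benedict: BMR = 88.362 + 13.397(118.5) + 4.799(200) − 5.677(80) = 2181.5465 kcal/day.
TEE = 2181.5465 × 1.55 = 3381.3971 kcal/day.
Fat energy = 27% × 3381.3971 = 912.9772 kcal.
Fat = 912.9772 ÷ 9 kcal/g = 101.4419 g.

101 g/day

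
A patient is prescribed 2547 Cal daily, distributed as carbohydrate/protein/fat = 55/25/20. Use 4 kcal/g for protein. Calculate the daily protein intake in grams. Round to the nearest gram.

Protein energy = 25% × 2547 = 636.75 kcal.
At 4 kcal/g: 636.75 ÷ 4 = 159.1875 g.

159 g/day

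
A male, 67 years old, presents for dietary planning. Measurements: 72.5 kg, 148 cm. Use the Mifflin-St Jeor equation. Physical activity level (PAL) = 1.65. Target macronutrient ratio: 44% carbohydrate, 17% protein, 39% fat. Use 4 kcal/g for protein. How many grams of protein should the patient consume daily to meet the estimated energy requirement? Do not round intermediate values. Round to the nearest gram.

93 g/day

Mifflin-St Jeor (male): BMR = 10(72.5) + 6.25(148) − 5(67) + 5 = 725 + 925 − 335 + 5 = 1320 kcal/day.
TEE = 1320 × 1.65 = 2178 kcal/day.
Protein energy = 17% × 2178 = 370.26 kcal.
Protein = 370.26 ÷ 4 kcal/g = 92.565 g.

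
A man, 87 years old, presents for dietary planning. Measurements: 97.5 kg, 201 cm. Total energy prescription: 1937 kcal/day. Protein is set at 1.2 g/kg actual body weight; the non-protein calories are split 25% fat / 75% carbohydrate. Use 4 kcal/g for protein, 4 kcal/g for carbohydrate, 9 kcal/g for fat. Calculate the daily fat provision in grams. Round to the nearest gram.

41 g/day

Protein = 1.2 × 97.5 = 117 g → 117 × 4 = 468 kcal.
Non-protein calories = 1937 − 468 = 1469 kcal.
Fat: 25% × 1469 = 367.25 kcal; carbohydrate: 1101.75 kcal.
Fat: 367.25 kcal ÷ 9 kcal/g = 40.8056 g.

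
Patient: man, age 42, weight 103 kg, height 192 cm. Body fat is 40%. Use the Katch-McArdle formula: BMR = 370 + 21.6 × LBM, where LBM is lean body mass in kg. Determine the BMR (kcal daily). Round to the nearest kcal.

1705 kcal daily

LBM = 103 × (1 − 0.4) = 61.8 kg. Katch-McArdle: BMR = 370 + 21.6 × 61.8 = 1704.88 kcal/day.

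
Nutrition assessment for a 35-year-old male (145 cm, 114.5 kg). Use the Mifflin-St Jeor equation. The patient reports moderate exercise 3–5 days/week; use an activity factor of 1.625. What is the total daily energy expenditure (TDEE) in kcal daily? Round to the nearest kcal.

3057 kcal daily

Mifflin-St Jeor (male): BMR = 10(114.5) + 6.25(145) − 5(35) + 5 = 1145 + 906.25 − 175 + 5 = 1881.25 kcal/day.
TEE = BMR × activity factor = 1881.25 × 1.625 = 3057.0313 kcal/day.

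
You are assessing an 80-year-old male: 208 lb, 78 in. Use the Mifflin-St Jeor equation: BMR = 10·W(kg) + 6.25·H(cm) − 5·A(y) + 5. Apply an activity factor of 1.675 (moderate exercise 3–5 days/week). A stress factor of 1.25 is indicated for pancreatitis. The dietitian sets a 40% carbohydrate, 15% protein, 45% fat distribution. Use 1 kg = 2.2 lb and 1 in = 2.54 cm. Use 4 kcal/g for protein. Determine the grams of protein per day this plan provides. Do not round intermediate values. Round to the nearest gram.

Convert to metric: weight = 208 ÷ 2.2 = 94.5455 kg; height = 78 × 2.54 = 198.12 cm.
Mifflin-St Jeor (male): BMR = 10(94.5455) + 6.25(198.12) − 5(80) + 5 = 945.4545 + 1238.25 − 400 + 5 = 1788.7045 kcal/day.
TEE = 1788.7045 × 1.675 = 2996.0801 kcal/day.
With stress factor 1.25: 2996.0801 × 1.25 = 3745.1001 kcal/day.
Protein energy = 15% × 3745.1001 = 561.765 kcal.
Protein = 561.765 ÷ 4 kcal/g = 140.4413 g.

140 g/day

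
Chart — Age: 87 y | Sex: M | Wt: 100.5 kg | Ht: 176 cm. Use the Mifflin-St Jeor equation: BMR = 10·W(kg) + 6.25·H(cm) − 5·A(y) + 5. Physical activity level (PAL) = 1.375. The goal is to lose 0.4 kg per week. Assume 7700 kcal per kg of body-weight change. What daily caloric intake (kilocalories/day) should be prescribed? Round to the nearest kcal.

1863 kilocalories/day

Mifflin-St Jeor (male): BMR = 10(100.5) + 6.25(176) − 5(87) + 5 = 1005 + 1100 − 435 + 5 = 1675 kcal/day.
TEE = 1675 × 1.375 = 2303.125 kcal/day.
Required daily deficit = 0.4 × 7700 ÷ 7 = 440 kcal/day.
Target intake = 2303.125 − 440 = 1863.125 kcal/day.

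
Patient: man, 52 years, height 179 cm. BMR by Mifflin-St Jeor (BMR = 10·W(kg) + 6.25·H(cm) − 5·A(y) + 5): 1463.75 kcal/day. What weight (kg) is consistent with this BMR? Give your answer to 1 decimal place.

60.0 kg

1463.75 = 10·W + 6.25(179) − 5(52) + 5
10·W = 1463.75 − 863.75 = 600, so W = 60 kg.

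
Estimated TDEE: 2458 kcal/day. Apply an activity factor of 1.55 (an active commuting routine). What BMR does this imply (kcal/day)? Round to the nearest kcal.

1586 kcal/day

BMR = TEE ÷ activity factor = 2458 ÷ 1.55 = 1585.8065 kcal/day.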